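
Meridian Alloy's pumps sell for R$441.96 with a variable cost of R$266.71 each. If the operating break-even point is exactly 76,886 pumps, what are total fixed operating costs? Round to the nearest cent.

R$13,474,271.50

Contribution margin per unit = R$441.96 − R$266.71 = R$175.25.
Since BE = FC / CM, FC = 76,886 × R$175.25 = R$13,474,271.50.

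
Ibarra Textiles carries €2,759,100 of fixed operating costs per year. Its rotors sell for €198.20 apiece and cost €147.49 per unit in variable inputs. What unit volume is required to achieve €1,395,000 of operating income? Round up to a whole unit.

81,919 rotors

Unit CM = price − variable cost = €198.20 − €147.49 = €50.71.
Need Q such that Q × €50.71 − €2,759,100 = €1,395,000, i.e. Q = €4,154,100 / €50.71 = 81,918.75 → 81,919.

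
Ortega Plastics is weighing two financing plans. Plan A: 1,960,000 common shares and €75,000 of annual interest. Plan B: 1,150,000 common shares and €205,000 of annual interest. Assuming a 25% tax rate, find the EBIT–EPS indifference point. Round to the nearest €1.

€389,568

At indifference, (EBIT − 75,000)(1 − t)/1,960,000 = (EBIT − 205,000)(1 − t)/1,150,000.
The (1 − t) factor cancels: (EBIT − 75,000) × 1,150,000 = (EBIT − 205,000) × 1,960,000.
EBIT × (1,960,000 − 1,150,000) = 205,000 × 1,960,000 − 75,000 × 1,150,000 = 315,550,000,000, so EBIT = 315,550,000,000 ÷ 810,000 = 389,567.90.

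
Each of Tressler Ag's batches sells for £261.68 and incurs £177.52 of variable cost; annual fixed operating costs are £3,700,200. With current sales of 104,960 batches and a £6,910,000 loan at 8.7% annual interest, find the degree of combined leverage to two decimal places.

Contribution at this volume is 104,960 × £84.16 = £8,833,433.60.
EBIT = £8,833,433.60 − £3,700,200 = £5,133,233.60. Interest = £601,170.00.
DOL = £8,833,433.60 ÷ £5,133,233.60 = 1.7208; DFL = £5,133,233.60 ÷ £4,532,063.60 = 1.1326.
DCL = DOL × DFL = 1.7208 × 1.1326 = 1.9490.

1.95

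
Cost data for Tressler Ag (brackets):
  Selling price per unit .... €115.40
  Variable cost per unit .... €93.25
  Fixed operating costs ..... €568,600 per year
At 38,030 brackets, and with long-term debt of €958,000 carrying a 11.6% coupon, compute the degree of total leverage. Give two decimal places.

5.18

Contribution at this volume is 38,030 × €22.15 = €842,364.50.
Subtracting fixed costs: EBIT = €842,364.50 − €568,600 = €273,764.50. Interest = €111,128.00, so EBIT − I = €162,636.50.
DCL = contribution ÷ (EBIT − I) = €842,364.50 ÷ €162,636.50 = 5.1794.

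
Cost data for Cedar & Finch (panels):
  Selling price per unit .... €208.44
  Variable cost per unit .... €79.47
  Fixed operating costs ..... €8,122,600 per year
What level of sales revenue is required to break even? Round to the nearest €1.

Contribution margin per unit = €208.44 − €79.47 = €128.97, a CM ratio of €128.97 ÷ €208.44 = 0.6187.
Break-even sales = FC ÷ CM ratio = €8,122,600 × €208.44 / €128.97 = €13,127,663.

€13,127,663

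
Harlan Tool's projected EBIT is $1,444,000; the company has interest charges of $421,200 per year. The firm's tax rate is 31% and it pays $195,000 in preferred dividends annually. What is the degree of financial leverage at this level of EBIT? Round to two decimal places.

Annual interest charges come to $421,200.00.
Preferred dividends grossed up pre-tax: $195,000 / (1 − 0.31) = $282,608.70.
DFL = EBIT ÷ [EBIT − I − D_p/(1−t)] = $1,444,000 ÷ [$1,444,000 − $421,200.00 − $282,608.70] = $1,444,000 ÷ $740,191.30 = 1.9508.

1.95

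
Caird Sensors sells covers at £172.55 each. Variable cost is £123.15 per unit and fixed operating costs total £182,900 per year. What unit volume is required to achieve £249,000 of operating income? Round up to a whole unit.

Each unit contributes £172.55 − £123.15 = £49.40.
Need Q such that Q × £49.40 − £182,900 = £249,000, i.e. Q = £431,900 / £49.40 = 8,742.91 → 8,743.

8,743 covers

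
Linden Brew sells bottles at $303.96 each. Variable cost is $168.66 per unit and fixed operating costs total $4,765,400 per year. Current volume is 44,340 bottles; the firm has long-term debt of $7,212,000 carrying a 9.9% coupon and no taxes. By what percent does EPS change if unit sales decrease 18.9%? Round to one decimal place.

At 44,340 units, contribution = 44,340 × $135.30 = $5,999,202.00.
Subtracting fixed costs: EBIT = $5,999,202.00 − $4,765,400 = $1,233,802.00.
After interest of $713,988.00, pre-tax earnings = $519,814.00.
Degree of combined leverage = contribution ÷ (EBIT − I) = $5,999,202.00 ÷ $519,814.00 = 11.5411.
%ΔEPS = DCL × %ΔSales = 11.5411 × -18.9% = -218.1%.

-218.1%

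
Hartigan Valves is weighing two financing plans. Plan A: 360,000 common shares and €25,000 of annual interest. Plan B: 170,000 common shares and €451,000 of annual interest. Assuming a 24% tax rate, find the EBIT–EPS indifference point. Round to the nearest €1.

At indifference, (EBIT − 25,000)(1 − t)/360,000 = (EBIT − 451,000)(1 − t)/170,000.
The (1 − t) factor cancels: (EBIT − 25,000) × 170,000 = (EBIT − 451,000) × 360,000.
Solving, EBIT = (451,000·360,000 − 25,000·170,000) / (360,000 − 170,000) = 158,110,000,000 / 190,000 = 832,157.89.

€832,158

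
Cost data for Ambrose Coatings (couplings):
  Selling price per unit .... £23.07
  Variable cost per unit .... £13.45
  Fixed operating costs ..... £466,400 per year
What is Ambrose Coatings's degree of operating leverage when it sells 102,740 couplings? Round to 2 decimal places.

1.89

Contribution at this volume is 102,740 × £9.62 = £988,358.80.
Operating income = contribution − fixed costs = £988,358.80 − £466,400 = £521,958.80.
DOL = contribution ÷ EBIT = £988,358.80 ÷ £521,958.80 = 1.8936.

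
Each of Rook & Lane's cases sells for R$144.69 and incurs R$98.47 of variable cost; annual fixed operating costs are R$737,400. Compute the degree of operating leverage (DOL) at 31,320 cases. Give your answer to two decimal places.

2.04

Contribution at this volume is 31,320 × R$46.22 = R$1,447,610.40.
EBIT = R$1,447,610.40 − R$737,400 = R$710,210.40.
Degree of operating leverage = R$1,447,610.40 / R$710,210.40 = 2.0383.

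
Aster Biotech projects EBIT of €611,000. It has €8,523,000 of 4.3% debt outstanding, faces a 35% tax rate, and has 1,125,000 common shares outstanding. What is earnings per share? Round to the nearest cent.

€0.14

Interest = €366,489.00, so EBT = €611,000 − €366,489.00 = €244,511.00.
After tax at 35%: net income = €244,511.00 × 0.65 = €158,932.15.
EPS = €158,932.15 ÷ 1,125,000 = €0.14.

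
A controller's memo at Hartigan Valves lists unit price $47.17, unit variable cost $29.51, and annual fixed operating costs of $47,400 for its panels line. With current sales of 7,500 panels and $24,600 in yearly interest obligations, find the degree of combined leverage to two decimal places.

2.19

Total contribution margin = 7,500 × $17.66 = $132,450.00.
Operating income = contribution − fixed costs = $132,450.00 − $47,400 = $85,050.00. Interest = $24,600.00.
DOL = $132,450.00 ÷ $85,050.00 = 1.5573; DFL = $85,050.00 ÷ $60,450.00 = 1.4069.
DCL = DOL × DFL = 1.5573 × 1.4069 = 2.1910.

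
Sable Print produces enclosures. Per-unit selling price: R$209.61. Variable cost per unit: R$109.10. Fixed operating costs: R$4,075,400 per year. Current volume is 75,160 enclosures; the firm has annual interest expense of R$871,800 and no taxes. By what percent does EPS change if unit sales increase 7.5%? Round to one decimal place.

Contribution at this volume is 75,160 × R$100.51 = R$7,554,331.60.
Subtracting fixed costs: EBIT = R$7,554,331.60 − R$4,075,400 = R$3,478,931.60.
Interest = R$871,800.00, so EBIT − I = R$2,607,131.60.
Degree of combined leverage = contribution ÷ (EBIT − I) = R$7,554,331.60 ÷ R$2,607,131.60 = 2.8976.
EPS therefore changes by 2.8976 × (+7.5%) = +21.7%.

+21.7%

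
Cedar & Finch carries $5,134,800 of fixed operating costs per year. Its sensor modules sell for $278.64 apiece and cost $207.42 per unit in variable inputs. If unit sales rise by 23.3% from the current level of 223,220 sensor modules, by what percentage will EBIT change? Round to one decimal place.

+34.4%

At 223,220 units, contribution = 223,220 × $71.22 = $15,897,728.40.
Subtracting fixed costs: EBIT = $15,897,728.40 − $5,134,800 = $10,762,928.40.
So DOL = total CM / EBIT = $15,897,728.40 / $10,762,928.40 = 1.4771.
%ΔEBIT = DOL × %ΔSales = 1.4771 × +23.3% = +34.4%.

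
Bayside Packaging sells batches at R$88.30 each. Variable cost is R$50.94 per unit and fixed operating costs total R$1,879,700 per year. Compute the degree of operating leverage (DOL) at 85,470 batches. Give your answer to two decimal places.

At 85,470 units, contribution = 85,470 × R$37.36 = R$3,193,159.20.
Operating income = contribution − fixed costs = R$3,193,159.20 − R$1,879,700 = R$1,313,459.20.
DOL = contribution ÷ EBIT = R$3,193,159.20 ÷ R$1,313,459.20 = 2.4311.

2.43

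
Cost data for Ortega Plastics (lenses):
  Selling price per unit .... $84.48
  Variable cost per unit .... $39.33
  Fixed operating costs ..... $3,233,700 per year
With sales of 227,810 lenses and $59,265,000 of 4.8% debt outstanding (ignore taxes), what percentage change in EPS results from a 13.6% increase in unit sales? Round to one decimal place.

+33.2%

Contribution at this volume is 227,810 × $45.15 = $10,285,621.50.
EBIT = $10,285,621.50 − $3,233,700 = $7,051,921.50.
Interest = $2,844,720.00, so EBIT − I = $4,207,201.50.
Degree of combined leverage = contribution ÷ (EBIT − I) = $10,285,621.50 ÷ $4,207,201.50 = 2.4448.
EPS therefore changes by 2.4448 × (+13.6%) = +33.2%.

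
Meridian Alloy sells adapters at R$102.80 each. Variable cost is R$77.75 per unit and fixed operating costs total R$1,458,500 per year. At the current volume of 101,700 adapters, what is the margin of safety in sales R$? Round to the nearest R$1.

Each unit contributes R$102.80 − R$77.75 = R$25.05. Break-even units = R$1,458,500 ÷ R$25.05 = 58,223.55; break-even revenue = 58,223.55 × R$102.80 = R$5,985,381.24.
Actual sales revenue = 101,700 × R$102.80 = R$10,454,760.00.
Margin of safety = R$10,454,760.00 − R$5,985,381.24 = R$4,469,379.

R$4,469,379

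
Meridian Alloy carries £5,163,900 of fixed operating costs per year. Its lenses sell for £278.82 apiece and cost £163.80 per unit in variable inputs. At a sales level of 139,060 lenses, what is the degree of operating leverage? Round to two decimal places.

1.48

Contribution at this volume is 139,060 × £115.02 = £15,994,681.20.
EBIT = £15,994,681.20 − £5,163,900 = £10,830,781.20.
Degree of operating leverage = £15,994,681.20 / £10,830,781.20 = 1.4768.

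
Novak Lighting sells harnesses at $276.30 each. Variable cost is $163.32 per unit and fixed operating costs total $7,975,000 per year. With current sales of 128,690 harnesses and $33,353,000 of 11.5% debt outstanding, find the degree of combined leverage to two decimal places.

5.33

At 128,690 units, contribution = 128,690 × $112.98 = $14,539,396.20.
Subtracting fixed costs: EBIT = $14,539,396.20 − $7,975,000 = $6,564,396.20. Interest = $3,835,595.00, so EBIT − I = $2,728,801.20.
DCL = contribution ÷ (EBIT − I) = $14,539,396.20 ÷ $2,728,801.20 = 5.3281.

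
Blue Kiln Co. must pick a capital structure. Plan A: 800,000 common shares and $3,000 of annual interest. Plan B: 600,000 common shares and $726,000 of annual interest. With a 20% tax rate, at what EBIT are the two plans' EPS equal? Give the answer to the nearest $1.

Set EPS_A = EPS_B: (EBIT − $3,000)(1 − 0.20) ÷ 800,000 = (EBIT − $726,000)(1 − 0.20) ÷ 600,000.
The (1 − t) factor cancels: (EBIT − 3,000) × 600,000 = (EBIT − 726,000) × 800,000.
EBIT × (800,000 − 600,000) = 726,000 × 800,000 − 3,000 × 600,000 = 579,000,000,000, so EBIT = 579,000,000,000 ÷ 200,000 = 2,895,000.00.

$2,895,000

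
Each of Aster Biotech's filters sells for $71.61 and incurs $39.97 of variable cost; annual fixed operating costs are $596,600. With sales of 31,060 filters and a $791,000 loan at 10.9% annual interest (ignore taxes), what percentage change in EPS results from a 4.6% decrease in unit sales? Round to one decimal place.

-15.1%

At 31,060 units, contribution = 31,060 × $31.64 = $982,738.40.
Operating income = contribution − fixed costs = $982,738.40 − $596,600 = $386,138.40.
Interest = $86,219.00, so EBIT − I = $299,919.40.
DCL = total CM / (EBIT − I) = $982,738.40 / $299,919.40 = 3.2767.
%ΔEPS = DCL × %ΔSales = 3.2767 × -4.6% = -15.1%.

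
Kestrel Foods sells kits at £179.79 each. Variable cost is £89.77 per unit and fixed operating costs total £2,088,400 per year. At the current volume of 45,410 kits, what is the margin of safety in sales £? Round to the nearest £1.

Each unit contributes £179.79 − £89.77 = £90.02. Break-even units = £2,088,400 ÷ £90.02 = 23,199.29; break-even revenue = 23,199.29 × £179.79 = £4,171,000.18.
Actual sales revenue = 45,410 × £179.79 = £8,164,263.90.
Margin of safety = £8,164,263.90 − £4,171,000.18 = £3,993,264.

£3,993,264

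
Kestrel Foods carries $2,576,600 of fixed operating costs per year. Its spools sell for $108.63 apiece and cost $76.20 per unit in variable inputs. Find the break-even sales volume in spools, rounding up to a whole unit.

Unit CM = price − variable cost = $108.63 − $76.20 = $32.43.
Break-even Q = $2,576,600 / $32.43 = 79,451.13 → 79,452 spools.

79,452 spools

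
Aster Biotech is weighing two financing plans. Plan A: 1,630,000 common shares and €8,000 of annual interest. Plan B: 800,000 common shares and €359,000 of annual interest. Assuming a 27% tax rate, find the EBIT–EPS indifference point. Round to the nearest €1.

€697,313

At indifference, (EBIT − 8,000)(1 − t)/1,630,000 = (EBIT − 359,000)(1 − t)/800,000.
The (1 − t) factor cancels: (EBIT − 8,000) × 800,000 = (EBIT − 359,000) × 1,630,000.
Solving, EBIT = (359,000·1,630,000 − 8,000·800,000) / (1,630,000 − 800,000) = 578,770,000,000 / 830,000 = 697,313.25.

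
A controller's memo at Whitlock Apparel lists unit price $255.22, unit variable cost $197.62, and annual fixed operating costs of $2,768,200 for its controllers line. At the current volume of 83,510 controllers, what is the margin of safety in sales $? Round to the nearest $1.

Unit CM = price − variable cost = $255.22 − $197.62 = $57.60. Break-even units = $2,768,200 ÷ $57.60 = 48,059.03; break-even revenue = 48,059.03 × $255.22 = $12,265,625.07.
Actual sales revenue = 83,510 × $255.22 = $21,313,422.20.
Margin of safety = $21,313,422.20 − $12,265,625.07 = $9,047,797.

$9,047,797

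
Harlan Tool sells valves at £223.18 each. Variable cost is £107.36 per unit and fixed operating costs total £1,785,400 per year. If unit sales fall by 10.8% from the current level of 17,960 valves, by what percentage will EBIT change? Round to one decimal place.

At 17,960 units, contribution = 17,960 × £115.82 = £2,080,127.20.
Operating income = contribution − fixed costs = £2,080,127.20 − £1,785,400 = £294,727.20.
DOL = contribution ÷ EBIT = £2,080,127.20 ÷ £294,727.20 = 7.0578.
Operating income changes by 7.0578 × -10.8% = -76.2%.

-76.2%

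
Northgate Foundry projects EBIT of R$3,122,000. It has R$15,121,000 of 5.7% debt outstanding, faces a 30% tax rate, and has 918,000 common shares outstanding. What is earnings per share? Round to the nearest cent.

Pre-tax income = R$3,122,000 − R$861,897.00 = R$2,260,103.00.
Net income = R$2,260,103.00 × (1 − 0.30) = R$1,582,072.10.
Per share: R$1,582,072.10 / 918,000 shares = R$1.72.

R$1.72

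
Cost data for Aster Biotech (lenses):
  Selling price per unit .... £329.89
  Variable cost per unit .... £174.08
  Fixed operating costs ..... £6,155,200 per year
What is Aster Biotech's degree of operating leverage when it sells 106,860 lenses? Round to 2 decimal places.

At 106,860 units, contribution = 106,860 × £155.81 = £16,649,856.60.
EBIT = £16,649,856.60 − £6,155,200 = £10,494,656.60.
Degree of operating leverage = £16,649,856.60 / £10,494,656.60 = 1.5865.

1.59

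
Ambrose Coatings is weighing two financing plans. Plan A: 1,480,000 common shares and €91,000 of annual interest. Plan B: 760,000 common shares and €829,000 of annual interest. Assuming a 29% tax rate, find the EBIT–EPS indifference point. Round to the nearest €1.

€1,608,000

At indifference, (EBIT − 91,000)(1 − t)/1,480,000 = (EBIT − 829,000)(1 − t)/760,000.
Cancelling (1 − t) and cross-multiplying: 760,000·(EBIT − 91,000) = 1,480,000·(EBIT − 829,000).
EBIT × (1,480,000 − 760,000) = 829,000 × 1,480,000 − 91,000 × 760,000 = 1,157,760,000,000, so EBIT = 1,157,760,000,000 ÷ 720,000 = 1,608,000.00.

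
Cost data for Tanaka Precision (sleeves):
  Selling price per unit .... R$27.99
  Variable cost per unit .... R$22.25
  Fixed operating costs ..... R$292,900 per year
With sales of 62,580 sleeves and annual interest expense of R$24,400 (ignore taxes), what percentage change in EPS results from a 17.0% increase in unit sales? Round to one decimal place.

At 62,580 units, contribution = 62,580 × R$5.74 = R$359,209.20.
Operating income = contribution − fixed costs = R$359,209.20 − R$292,900 = R$66,309.20.
After interest of R$24,400.00, pre-tax earnings = R$41,909.20.
Degree of combined leverage = contribution ÷ (EBIT − I) = R$359,209.20 ÷ R$41,909.20 = 8.5711.
%ΔEPS = DCL × %ΔSales = 8.5711 × +17.0% = +145.7%.

+145.7%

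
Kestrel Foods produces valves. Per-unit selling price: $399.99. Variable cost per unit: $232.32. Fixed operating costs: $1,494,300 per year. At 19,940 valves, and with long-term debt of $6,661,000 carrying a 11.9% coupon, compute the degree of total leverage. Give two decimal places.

3.16

Total contribution margin = 19,940 × $167.67 = $3,343,339.80.
EBIT = $3,343,339.80 − $1,494,300 = $1,849,039.80. Interest = $792,659.00.
DOL = $3,343,339.80 ÷ $1,849,039.80 = 1.8081; DFL = $1,849,039.80 ÷ $1,056,380.80 = 1.7504.
Combined leverage = 1.8081 × 1.7504 = 3.1649.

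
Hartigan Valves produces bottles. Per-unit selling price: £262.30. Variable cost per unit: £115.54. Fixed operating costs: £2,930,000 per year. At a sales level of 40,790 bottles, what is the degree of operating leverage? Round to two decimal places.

1.96

At 40,790 units, contribution = 40,790 × £146.76 = £5,986,340.40.
EBIT = £5,986,340.40 − £2,930,000 = £3,056,340.40.
Degree of operating leverage = £5,986,340.40 / £3,056,340.40 = 1.9587.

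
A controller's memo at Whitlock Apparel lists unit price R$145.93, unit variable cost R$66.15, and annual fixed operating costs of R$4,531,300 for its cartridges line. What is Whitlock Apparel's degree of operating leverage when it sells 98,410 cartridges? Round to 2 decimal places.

Total contribution margin = 98,410 × R$79.78 = R$7,851,149.80.
EBIT = R$7,851,149.80 − R$4,531,300 = R$3,319,849.80.
So DOL = total CM / EBIT = R$7,851,149.80 / R$3,319,849.80 = 2.3649.

2.36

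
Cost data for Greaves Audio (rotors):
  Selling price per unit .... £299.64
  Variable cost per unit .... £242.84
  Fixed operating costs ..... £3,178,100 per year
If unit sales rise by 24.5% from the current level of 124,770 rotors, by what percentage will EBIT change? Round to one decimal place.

+44.4%

Total contribution margin = 124,770 × £56.80 = £7,086,936.00.
Operating income = contribution − fixed costs = £7,086,936.00 − £3,178,100 = £3,908,836.00.
Degree of operating leverage = £7,086,936.00 / £3,908,836.00 = 1.8131.
%ΔEBIT = DOL × %ΔSales = 1.8131 × +24.5% = +44.4%.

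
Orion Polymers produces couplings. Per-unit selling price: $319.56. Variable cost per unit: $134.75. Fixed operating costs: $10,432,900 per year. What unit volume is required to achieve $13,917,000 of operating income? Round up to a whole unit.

131,757 couplings

Unit CM = price − variable cost = $319.56 − $134.75 = $184.81.
Required volume = (fixed costs + target profit) ÷ CM = ($10,432,900 + $13,917,000) ÷ $184.81 = 131,756.40, so 131,757 couplings.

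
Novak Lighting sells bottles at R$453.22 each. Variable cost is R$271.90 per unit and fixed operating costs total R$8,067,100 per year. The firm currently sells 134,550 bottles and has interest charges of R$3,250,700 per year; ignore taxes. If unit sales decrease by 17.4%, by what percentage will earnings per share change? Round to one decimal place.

-32.5%

At 134,550 units, contribution = 134,550 × R$181.32 = R$24,396,606.00.
Operating income = contribution − fixed costs = R$24,396,606.00 − R$8,067,100 = R$16,329,506.00.
Interest = R$3,250,700.00, so EBIT − I = R$13,078,806.00.
Degree of combined leverage = contribution ÷ (EBIT − I) = R$24,396,606.00 ÷ R$13,078,806.00 = 1.8654.
EPS therefore changes by 1.8654 × (-17.4%) = -32.5%.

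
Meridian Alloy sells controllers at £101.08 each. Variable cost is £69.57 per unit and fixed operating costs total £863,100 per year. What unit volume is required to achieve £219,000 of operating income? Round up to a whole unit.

34,342 controllers

Unit CM = price − variable cost = £101.08 − £69.57 = £31.51.
Required volume = (fixed costs + target profit) ÷ CM = (£863,100 + £219,000) ÷ £31.51 = 34,341.48, so 34,342 controllers.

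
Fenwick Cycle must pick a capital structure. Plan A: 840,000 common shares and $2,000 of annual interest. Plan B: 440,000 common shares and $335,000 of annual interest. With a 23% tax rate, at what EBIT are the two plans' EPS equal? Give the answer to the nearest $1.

$701,300

Set EPS_A = EPS_B: (EBIT − $2,000)(1 − 0.23) ÷ 840,000 = (EBIT − $335,000)(1 − 0.23) ÷ 440,000.
The (1 − t) factor cancels: (EBIT − 2,000) × 440,000 = (EBIT − 335,000) × 840,000.
EBIT × (840,000 − 440,000) = 335,000 × 840,000 − 2,000 × 440,000 = 280,520,000,000, so EBIT = 280,520,000,000 ÷ 400,000 = 701,300.00.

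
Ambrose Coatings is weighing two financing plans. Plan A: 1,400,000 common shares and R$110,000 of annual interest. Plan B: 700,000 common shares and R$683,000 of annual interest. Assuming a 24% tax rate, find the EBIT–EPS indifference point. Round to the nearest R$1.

R$1,256,000

Set EPS_A = EPS_B: (EBIT − R$110,000)(1 − 0.24) ÷ 1,400,000 = (EBIT − R$683,000)(1 − 0.24) ÷ 700,000.
The (1 − t) factor cancels: (EBIT − 110,000) × 700,000 = (EBIT − 683,000) × 1,400,000.
Solving, EBIT = (683,000·1,400,000 − 110,000·700,000) / (1,400,000 − 700,000) = 879,200,000,000 / 700,000 = 1,256,000.00.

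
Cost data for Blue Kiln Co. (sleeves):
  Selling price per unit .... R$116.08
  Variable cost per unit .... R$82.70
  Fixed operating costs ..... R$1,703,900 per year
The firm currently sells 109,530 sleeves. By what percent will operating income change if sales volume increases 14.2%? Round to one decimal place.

+26.6%

Contribution at this volume is 109,530 × R$33.38 = R$3,656,111.40.
Subtracting fixed costs: EBIT = R$3,656,111.40 − R$1,703,900 = R$1,952,211.40.
So DOL = total CM / EBIT = R$3,656,111.40 / R$1,952,211.40 = 1.8728.
So EBIT moves 1.8728 × (+14.2%) = +26.6%.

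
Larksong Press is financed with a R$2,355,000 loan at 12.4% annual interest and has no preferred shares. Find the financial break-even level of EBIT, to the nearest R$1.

Annual interest = 12.4% × R$2,355,000 = R$292,020.00.
With no preferred dividends, EPS = 0 when EBIT exactly covers interest, so the financial break-even EBIT is R$292,020.00.

R$292,020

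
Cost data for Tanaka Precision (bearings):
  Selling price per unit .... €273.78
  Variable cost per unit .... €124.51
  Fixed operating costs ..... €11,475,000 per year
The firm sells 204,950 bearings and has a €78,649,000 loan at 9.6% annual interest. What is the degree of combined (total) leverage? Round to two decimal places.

2.64

At 204,950 units, contribution = 204,950 × €149.27 = €30,592,886.50.
EBIT = €30,592,886.50 − €11,475,000 = €19,117,886.50. Interest = €7,550,304.00, so EBIT − I = €11,567,582.50.
Degree of total leverage = total CM / (EBIT − interest) = €30,592,886.50 / €11,567,582.50 = 2.6447.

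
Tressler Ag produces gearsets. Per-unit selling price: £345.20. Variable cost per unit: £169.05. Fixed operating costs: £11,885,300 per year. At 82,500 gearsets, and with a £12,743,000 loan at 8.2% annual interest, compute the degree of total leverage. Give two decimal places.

At 82,500 units, contribution = 82,500 × £176.15 = £14,532,375.00.
EBIT = £14,532,375.00 − £11,885,300 = £2,647,075.00. Interest = £1,044,926.00.
DOL = £14,532,375.00 ÷ £2,647,075.00 = 5.4900; DFL = £2,647,075.00 ÷ £1,602,149.00 = 1.6522.
Combined leverage = 5.4900 × 1.6522 = 9.0706.

9.07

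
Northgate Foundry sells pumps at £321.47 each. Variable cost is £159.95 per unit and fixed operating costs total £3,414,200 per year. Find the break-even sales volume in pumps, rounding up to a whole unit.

21,138 pumps

Unit CM = price − variable cost = £321.47 − £159.95 = £161.52.
Break-even volume = fixed costs ÷ CM per unit = £3,414,200 ÷ £161.52 = 21,137.94, so 21,138 pumps.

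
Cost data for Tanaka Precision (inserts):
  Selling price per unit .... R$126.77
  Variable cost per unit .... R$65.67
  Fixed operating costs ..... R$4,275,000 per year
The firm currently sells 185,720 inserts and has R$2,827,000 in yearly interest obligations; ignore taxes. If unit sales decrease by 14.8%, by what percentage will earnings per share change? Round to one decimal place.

Total contribution margin = 185,720 × R$61.10 = R$11,347,492.00.
EBIT = R$11,347,492.00 − R$4,275,000 = R$7,072,492.00.
After interest of R$2,827,000.00, pre-tax earnings = R$4,245,492.00.
DCL = total CM / (EBIT − I) = R$11,347,492.00 / R$4,245,492.00 = 2.6728.
EPS therefore changes by 2.6728 × (-14.8%) = -39.6%.

-39.6%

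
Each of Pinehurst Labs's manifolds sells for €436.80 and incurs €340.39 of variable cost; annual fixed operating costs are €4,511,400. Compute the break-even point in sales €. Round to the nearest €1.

CM per unit = €436.80 − €340.39 = €96.41; CM ratio = €96.41 / €436.80 = 0.2207.
Break-even revenue = fixed costs × price ÷ CM = €4,511,400 × €436.80 ÷ €96.41 = €20,439,576.

€20,439,576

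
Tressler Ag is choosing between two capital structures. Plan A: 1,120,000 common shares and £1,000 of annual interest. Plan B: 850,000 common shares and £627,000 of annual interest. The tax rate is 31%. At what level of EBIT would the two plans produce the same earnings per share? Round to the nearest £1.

At indifference, (EBIT − 1,000)(1 − t)/1,120,000 = (EBIT − 627,000)(1 − t)/850,000.
The (1 − t) factor cancels: (EBIT − 1,000) × 850,000 = (EBIT − 627,000) × 1,120,000.
EBIT × (1,120,000 − 850,000) = 627,000 × 1,120,000 − 1,000 × 850,000 = 701,390,000,000, so EBIT = 701,390,000,000 ÷ 270,000 = 2,597,740.74.

£2,597,741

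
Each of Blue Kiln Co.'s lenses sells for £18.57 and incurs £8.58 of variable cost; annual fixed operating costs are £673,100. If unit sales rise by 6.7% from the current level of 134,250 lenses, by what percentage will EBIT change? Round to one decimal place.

At 134,250 units, contribution = 134,250 × £9.99 = £1,341,157.50.
Operating income = contribution − fixed costs = £1,341,157.50 − £673,100 = £668,057.50.
DOL = contribution ÷ EBIT = £1,341,157.50 ÷ £668,057.50 = 2.0075.
Operating income changes by 2.0075 × +6.7% = +13.5%.

+13.5%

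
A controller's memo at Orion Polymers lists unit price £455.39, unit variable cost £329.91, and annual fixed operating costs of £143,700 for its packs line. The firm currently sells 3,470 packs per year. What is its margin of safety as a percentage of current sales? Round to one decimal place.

Each unit contributes £455.39 − £329.91 = £125.48. Break-even units = £143,700 ÷ £125.48 = 1,145.20; break-even revenue = 1,145.20 × £455.39 = £521,513.73.
Current sales = 3,470 × £455.39 = £1,580,203.30.
Margin of safety = (£1,580,203.30 − £521,513.73) ÷ £1,580,203.30 = 67.0%.

67.0%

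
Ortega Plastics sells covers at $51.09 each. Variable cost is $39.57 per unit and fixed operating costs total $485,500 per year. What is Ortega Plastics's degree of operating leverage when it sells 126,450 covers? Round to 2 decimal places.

Contribution at this volume is 126,450 × $11.52 = $1,456,704.00.
Subtracting fixed costs: EBIT = $1,456,704.00 − $485,500 = $971,204.00.
So DOL = total CM / EBIT = $1,456,704.00 / $971,204.00 = 1.4999.

1.50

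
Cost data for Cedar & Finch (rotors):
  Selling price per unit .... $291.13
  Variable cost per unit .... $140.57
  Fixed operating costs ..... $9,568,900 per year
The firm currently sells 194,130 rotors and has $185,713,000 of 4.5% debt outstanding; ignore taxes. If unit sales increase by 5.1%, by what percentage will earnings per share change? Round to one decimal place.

At 194,130 units, contribution = 194,130 × $150.56 = $29,228,212.80.
EBIT = $29,228,212.80 − $9,568,900 = $19,659,312.80.
Interest = $8,357,085.00, so EBIT − I = $11,302,227.80.
Degree of combined leverage = contribution ÷ (EBIT − I) = $29,228,212.80 ÷ $11,302,227.80 = 2.5861.
%ΔEPS = DCL × %ΔSales = 2.5861 × +5.1% = +13.2%.

+13.2%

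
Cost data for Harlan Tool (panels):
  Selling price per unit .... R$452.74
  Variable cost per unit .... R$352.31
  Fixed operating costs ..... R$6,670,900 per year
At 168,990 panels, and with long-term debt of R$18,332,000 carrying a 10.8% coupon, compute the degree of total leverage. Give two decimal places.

At 168,990 units, contribution = 168,990 × R$100.43 = R$16,971,665.70.
Operating income = contribution − fixed costs = R$16,971,665.70 − R$6,670,900 = R$10,300,765.70. Interest = R$1,979,856.00.
DOL = R$16,971,665.70 ÷ R$10,300,765.70 = 1.6476; DFL = R$10,300,765.70 ÷ R$8,320,909.70 = 1.2379.
Combined leverage = 1.6476 × 1.2379 = 2.0396.

2.04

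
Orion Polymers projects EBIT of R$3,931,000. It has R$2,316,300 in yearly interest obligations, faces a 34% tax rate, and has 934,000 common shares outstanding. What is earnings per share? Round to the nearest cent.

R$1.14

Pre-tax income = R$3,931,000 − R$2,316,300.00 = R$1,614,700.00.
Net income = R$1,614,700.00 × (1 − 0.34) = R$1,065,702.00.
Per share: R$1,065,702.00 / 934,000 shares = R$1.14.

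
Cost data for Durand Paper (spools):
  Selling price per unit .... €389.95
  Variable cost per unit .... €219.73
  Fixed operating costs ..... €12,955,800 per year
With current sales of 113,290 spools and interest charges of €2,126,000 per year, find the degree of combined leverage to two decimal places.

4.59

Contribution at this volume is 113,290 × €170.22 = €19,284,223.80.
EBIT = €19,284,223.80 − €12,955,800 = €6,328,423.80. Interest = €2,126,000.00, so EBIT − I = €4,202,423.80.
DCL = contribution ÷ (EBIT − I) = €19,284,223.80 ÷ €4,202,423.80 = 4.5888.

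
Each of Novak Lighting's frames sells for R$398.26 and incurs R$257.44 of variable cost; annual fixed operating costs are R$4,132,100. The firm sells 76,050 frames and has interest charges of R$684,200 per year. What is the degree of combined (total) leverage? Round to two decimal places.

At 76,050 units, contribution = 76,050 × R$140.82 = R$10,709,361.00.
Operating income = contribution − fixed costs = R$10,709,361.00 − R$4,132,100 = R$6,577,261.00. Interest = R$684,200.00, so EBIT − I = R$5,893,061.00.
Degree of total leverage = total CM / (EBIT − interest) = R$10,709,361.00 / R$5,893,061.00 = 1.8173.

1.82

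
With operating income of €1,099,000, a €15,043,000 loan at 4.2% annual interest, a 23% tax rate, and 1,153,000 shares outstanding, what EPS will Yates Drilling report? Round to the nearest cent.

€0.31

Pre-tax income = €1,099,000 − €631,806.00 = €467,194.00.
Net income = €467,194.00 × (1 − 0.23) = €359,739.38.
EPS = €359,739.38 ÷ 1,153,000 = €0.31.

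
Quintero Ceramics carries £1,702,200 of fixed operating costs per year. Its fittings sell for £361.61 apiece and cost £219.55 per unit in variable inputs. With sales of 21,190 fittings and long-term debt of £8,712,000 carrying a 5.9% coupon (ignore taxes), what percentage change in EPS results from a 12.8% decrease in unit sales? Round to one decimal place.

-48.5%

Contribution at this volume is 21,190 × £142.06 = £3,010,251.40.
Operating income = contribution − fixed costs = £3,010,251.40 − £1,702,200 = £1,308,051.40.
Interest = £514,008.00, so EBIT − I = £794,043.40.
DCL = total CM / (EBIT − I) = £3,010,251.40 / £794,043.40 = 3.7910.
EPS therefore changes by 3.7910 × (-12.8%) = -48.5%.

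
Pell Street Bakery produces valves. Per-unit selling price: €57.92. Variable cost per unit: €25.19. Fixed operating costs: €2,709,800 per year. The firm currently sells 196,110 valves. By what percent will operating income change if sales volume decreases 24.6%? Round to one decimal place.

-42.6%

At 196,110 units, contribution = 196,110 × €32.73 = €6,418,680.30.
EBIT = €6,418,680.30 − €2,709,800 = €3,708,880.30.
DOL = contribution ÷ EBIT = €6,418,680.30 ÷ €3,708,880.30 = 1.7306.
%ΔEBIT = DOL × %ΔSales = 1.7306 × -24.6% = -42.6%.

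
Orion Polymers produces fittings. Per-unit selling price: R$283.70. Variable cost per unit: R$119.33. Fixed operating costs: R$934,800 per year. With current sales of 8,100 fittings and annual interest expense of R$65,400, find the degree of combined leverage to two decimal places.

Total contribution margin = 8,100 × R$164.37 = R$1,331,397.00.
Subtracting fixed costs: EBIT = R$1,331,397.00 − R$934,800 = R$396,597.00. Interest = R$65,400.00, so EBIT − I = R$331,197.00.
DCL = contribution ÷ (EBIT − I) = R$1,331,397.00 ÷ R$331,197.00 = 4.0200.

4.02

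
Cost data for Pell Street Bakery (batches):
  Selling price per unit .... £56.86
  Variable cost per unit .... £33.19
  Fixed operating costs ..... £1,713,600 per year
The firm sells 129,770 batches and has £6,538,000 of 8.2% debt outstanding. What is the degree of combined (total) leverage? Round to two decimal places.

Contribution at this volume is 129,770 × £23.67 = £3,071,655.90.
Subtracting fixed costs: EBIT = £3,071,655.90 − £1,713,600 = £1,358,055.90. Interest = £536,116.00, so EBIT − I = £821,939.90.
DCL = contribution ÷ (EBIT − I) = £3,071,655.90 ÷ £821,939.90 = 3.7371.

3.74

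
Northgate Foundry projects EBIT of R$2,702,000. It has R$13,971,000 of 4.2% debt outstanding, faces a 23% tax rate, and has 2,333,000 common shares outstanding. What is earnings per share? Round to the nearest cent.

R$0.70

Interest = R$586,782.00, so EBT = R$2,702,000 − R$586,782.00 = R$2,115,218.00.
Net income = R$2,115,218.00 × (1 − 0.23) = R$1,628,717.86.
Per share: R$1,628,717.86 / 2,333,000 shares = R$0.70.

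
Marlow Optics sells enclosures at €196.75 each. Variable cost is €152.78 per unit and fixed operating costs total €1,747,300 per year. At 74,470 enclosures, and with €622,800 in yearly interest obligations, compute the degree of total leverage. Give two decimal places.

Total contribution margin = 74,470 × €43.97 = €3,274,445.90.
EBIT = €3,274,445.90 − €1,747,300 = €1,527,145.90. Interest = €622,800.00, so EBIT − I = €904,345.90.
Degree of total leverage = total CM / (EBIT − interest) = €3,274,445.90 / €904,345.90 = 3.6208.

3.62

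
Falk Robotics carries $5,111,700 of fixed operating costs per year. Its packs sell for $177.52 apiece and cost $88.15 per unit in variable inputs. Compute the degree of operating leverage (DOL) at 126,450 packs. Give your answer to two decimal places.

1.83

Contribution at this volume is 126,450 × $89.37 = $11,300,836.50.
Operating income = contribution − fixed costs = $11,300,836.50 − $5,111,700 = $6,189,136.50.
DOL = contribution ÷ EBIT = $11,300,836.50 ÷ $6,189,136.50 = 1.8259.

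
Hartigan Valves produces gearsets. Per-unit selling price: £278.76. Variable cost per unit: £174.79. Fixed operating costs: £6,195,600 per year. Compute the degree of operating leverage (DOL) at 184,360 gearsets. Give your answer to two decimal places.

At 184,360 units, contribution = 184,360 × £103.97 = £19,167,909.20.
EBIT = £19,167,909.20 − £6,195,600 = £12,972,309.20.
Degree of operating leverage = £19,167,909.20 / £12,972,309.20 = 1.4776.

1.48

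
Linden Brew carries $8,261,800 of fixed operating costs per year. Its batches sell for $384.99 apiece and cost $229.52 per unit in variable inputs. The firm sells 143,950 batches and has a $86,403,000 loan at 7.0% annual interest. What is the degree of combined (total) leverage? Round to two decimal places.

2.77

Total contribution margin = 143,950 × $155.47 = $22,379,906.50.
EBIT = $22,379,906.50 − $8,261,800 = $14,118,106.50. Interest = $6,048,210.00, so EBIT − I = $8,069,896.50.
Degree of total leverage = total CM / (EBIT − interest) = $22,379,906.50 / $8,069,896.50 = 2.7733.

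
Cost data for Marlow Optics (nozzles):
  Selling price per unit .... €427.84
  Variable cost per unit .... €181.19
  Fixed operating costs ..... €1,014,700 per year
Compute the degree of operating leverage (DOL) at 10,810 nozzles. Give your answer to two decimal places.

Contribution at this volume is 10,810 × €246.65 = €2,666,286.50.
Subtracting fixed costs: EBIT = €2,666,286.50 − €1,014,700 = €1,651,586.50.
Degree of operating leverage = €2,666,286.50 / €1,651,586.50 = 1.6144.

1.61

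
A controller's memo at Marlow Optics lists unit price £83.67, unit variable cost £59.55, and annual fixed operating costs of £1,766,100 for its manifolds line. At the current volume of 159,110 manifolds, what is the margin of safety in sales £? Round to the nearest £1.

£7,186,300

Contribution margin per unit = £83.67 − £59.55 = £24.12. Break-even units = £1,766,100 ÷ £24.12 = 73,221.39; break-even revenue = 73,221.39 × £83.67 = £6,126,433.96.
Current sales = 159,110 × £83.67 = £13,312,733.70.
Margin of safety = £13,312,733.70 − £6,126,433.96 = £7,186,300.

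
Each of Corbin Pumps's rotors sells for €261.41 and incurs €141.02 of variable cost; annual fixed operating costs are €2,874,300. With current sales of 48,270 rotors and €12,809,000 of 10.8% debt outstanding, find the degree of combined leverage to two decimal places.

At 48,270 units, contribution = 48,270 × €120.39 = €5,811,225.30.
Operating income = contribution − fixed costs = €5,811,225.30 − €2,874,300 = €2,936,925.30. Interest = €1,383,372.00.
DOL = €5,811,225.30 ÷ €2,936,925.30 = 1.9787; DFL = €2,936,925.30 ÷ €1,553,553.30 = 1.8905.
Combined leverage = 1.9787 × 1.8905 = 3.7407.

3.74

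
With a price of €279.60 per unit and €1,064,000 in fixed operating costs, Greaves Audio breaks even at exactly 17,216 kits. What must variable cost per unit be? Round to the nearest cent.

Contribution per unit must be FC / Q = €1,064,000 / 17,216 = €61.8030.
Variable cost per unit = €279.60 − €61.8030 = €217.80.

€217.80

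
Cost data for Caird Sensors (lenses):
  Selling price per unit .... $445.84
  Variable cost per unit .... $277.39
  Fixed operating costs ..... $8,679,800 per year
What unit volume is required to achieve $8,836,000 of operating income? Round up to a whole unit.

103,983 lenses

Contribution margin per unit = $445.84 − $277.39 = $168.45.
Units = (FC + target) / CM = ($8,679,800 + $8,836,000) / $168.45 = 103,982.19, so 103,983 lenses.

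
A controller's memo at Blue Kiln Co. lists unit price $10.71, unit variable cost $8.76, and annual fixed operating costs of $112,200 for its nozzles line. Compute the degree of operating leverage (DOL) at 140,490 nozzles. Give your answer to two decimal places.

Contribution at this volume is 140,490 × $1.95 = $273,955.50.
EBIT = $273,955.50 − $112,200 = $161,755.50.
So DOL = total CM / EBIT = $273,955.50 / $161,755.50 = 1.6936.

1.69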